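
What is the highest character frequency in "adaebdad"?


Input: adaebdad
Character counts:
  'a': 3
  'b': 1
  'd': 3
  'e': 1
Maximum frequency: 3

3


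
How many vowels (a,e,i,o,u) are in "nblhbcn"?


Input: nblhbcn
Checking each character:
  'n' at position 0: consonant
  'b' at position 1: consonant
  'l' at position 2: consonant
  'h' at position 3: consonant
  'b' at position 4: consonant
  'c' at position 5: consonant
  'n' at position 6: consonant
Total vowels: 0

0


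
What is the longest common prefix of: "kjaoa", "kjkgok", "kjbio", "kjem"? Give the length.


Words: kjaoa, kjkgok, kjbio, kjem
  Position 0: all 'k' => match
  Position 1: all 'j' => match
  Position 2: ('a', 'k', 'b', 'e') => mismatch, stop
LCP = "kj" (length 2)

2


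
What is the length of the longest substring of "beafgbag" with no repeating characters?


Input: "beafgbag"
Sliding window (track last position of each char):
  Position 0 ('b'): window [0,0] length 1 -- new best
  Position 1 ('e'): window [0,1] length 2 -- new best
  Position 2 ('a'): window [0,2] length 3 -- new best
  Position 3 ('f'): window [0,3] length 4 -- new best
  Position 4 ('g'): window [0,4] length 5 -- new best
  Position 5 ('b'): repeat (last at 0), move window start to 1
  Position 5 ('b'): window [1,5] length 5
  Position 6 ('a'): repeat (last at 2), move window start to 3
  Position 6 ('a'): window [3,6] length 4
  Position 7 ('g'): repeat (last at 4), move window start to 5
  Position 7 ('g'): window [5,7] length 3
Longest substring with no repeats: "beafg" with length 5

5


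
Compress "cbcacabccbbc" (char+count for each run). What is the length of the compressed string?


Input: cbcacabccbbc
Runs:
  'c' x 1 => "c1"
  'b' x 1 => "b1"
  'c' x 1 => "c1"
  'a' x 1 => "a1"
  'c' x 1 => "c1"
  'a' x 1 => "a1"
  'b' x 1 => "b1"
  'c' x 2 => "c2"
  'b' x 2 => "b2"
  'c' x 1 => "c1"
Compressed: "c1b1c1a1c1a1b1c2b2c1"
Compressed length: 20

20


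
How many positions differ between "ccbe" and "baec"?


Comparing "ccbe" and "baec" position by position:
  Position 0: 'c' vs 'b' => DIFFER
  Position 1: 'c' vs 'a' => DIFFER
  Position 2: 'b' vs 'e' => DIFFER
  Position 3: 'e' vs 'c' => DIFFER
Positions that differ: 4

4


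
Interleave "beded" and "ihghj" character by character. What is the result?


Interleaving "beded" and "ihghj":
  Position 0: 'b' from first, 'i' from second => "bi"
  Position 1: 'e' from first, 'h' from second => "eh"
  Position 2: 'd' from first, 'g' from second => "dg"
  Position 3: 'e' from first, 'h' from second => "eh"
  Position 4: 'd' from first, 'j' from second => "dj"
Result: biehdgehdj

biehdgehdj


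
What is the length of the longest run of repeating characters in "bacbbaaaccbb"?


Input: "bacbbaaaccbb"
Scanning for longest run:
  Position 1 ('a'): new char, reset run to 1
  Position 2 ('c'): new char, reset run to 1
  Position 3 ('b'): new char, reset run to 1
  Position 4 ('b'): continues run of 'b', length=2
  Position 5 ('a'): new char, reset run to 1
  Position 6 ('a'): continues run of 'a', length=2
  Position 7 ('a'): continues run of 'a', length=3
  Position 8 ('c'): new char, reset run to 1
  Position 9 ('c'): continues run of 'c', length=2
  Position 10 ('b'): new char, reset run to 1
  Position 11 ('b'): continues run of 'b', length=2
Longest run: 'a' with length 3

3


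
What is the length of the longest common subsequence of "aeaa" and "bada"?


LCS of "aeaa" and "bada"
DP table:
           b    a    d    a
      0    0    0    0    0
  a   0    0    1    1    1
  e   0    0    1    1    1
  a   0    0    1    1    2
  a   0    0    1    1    2
LCS length = dp[4][4] = 2

2


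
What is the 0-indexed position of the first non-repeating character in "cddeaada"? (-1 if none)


Input: cddeaada
Character frequencies:
  'a': 3
  'c': 1
  'd': 3
  'e': 1
Scanning left to right for freq == 1:
  Position 0 ('c'): unique! => answer = 0

0


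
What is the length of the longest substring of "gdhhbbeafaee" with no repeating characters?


Input: "gdhhbbeafaee"
Sliding window (track last position of each char):
  Position 0 ('g'): window [0,0] length 1 -- new best
  Position 1 ('d'): window [0,1] length 2 -- new best
  Position 2 ('h'): window [0,2] length 3 -- new best
  Position 3 ('h'): repeat (last at 2), move window start to 3
  Position 3 ('h'): window [3,3] length 1
  Position 4 ('b'): window [3,4] length 2
  Position 5 ('b'): repeat (last at 4), move window start to 5
  Position 5 ('b'): window [5,5] length 1
  Position 6 ('e'): window [5,6] length 2
  Position 7 ('a'): window [5,7] length 3
  Position 8 ('f'): window [5,8] length 4 -- new best
  Position 9 ('a'): repeat (last at 7), move window start to 8
  Position 9 ('a'): window [8,9] length 2
  Position 10 ('e'): window [8,10] length 3
  Position 11 ('e'): repeat (last at 10), move window start to 11
  Position 11 ('e'): window [11,11] length 1
Longest substring with no repeats: "beaf" with length 4

4


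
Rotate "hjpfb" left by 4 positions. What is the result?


Input: "hjpfb", rotate left by 4
First 4 characters: "hjpf"
Remaining characters: "b"
Concatenate remaining + first: "b" + "hjpf" = "bhjpf"

bhjpf


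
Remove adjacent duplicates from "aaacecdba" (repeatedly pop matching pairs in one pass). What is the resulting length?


Input: aaacecdba
Stack-based adjacent duplicate removal:
  Read 'a': push. Stack: a
  Read 'a': matches stack top 'a' => pop. Stack: (empty)
  Read 'a': push. Stack: a
  Read 'c': push. Stack: ac
  Read 'e': push. Stack: ace
  Read 'c': push. Stack: acec
  Read 'd': push. Stack: acecd
  Read 'b': push. Stack: acecdb
  Read 'a': push. Stack: acecdba
Final stack: "acecdba" (length 7)

7


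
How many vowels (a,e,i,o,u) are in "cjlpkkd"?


Input: cjlpkkd
Checking each character:
  'c' at position 0: consonant
  'j' at position 1: consonant
  'l' at position 2: consonant
  'p' at position 3: consonant
  'k' at position 4: consonant
  'k' at position 5: consonant
  'd' at position 6: consonant
Total vowels: 0

0


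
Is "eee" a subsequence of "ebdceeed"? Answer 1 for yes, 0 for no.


Check if "eee" is a subsequence of "ebdceeed"
Greedy scan:
  Position 0 ('e'): matches sub[0] = 'e'
  Position 1 ('b'): no match needed
  Position 2 ('d'): no match needed
  Position 3 ('c'): no match needed
  Position 4 ('e'): matches sub[1] = 'e'
  Position 5 ('e'): matches sub[2] = 'e'
  Position 6 ('e'): no match needed
  Position 7 ('d'): no match needed
All 3 characters matched => is a subsequence

1


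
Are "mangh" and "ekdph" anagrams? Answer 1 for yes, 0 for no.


Strings: "mangh", "ekdph"
Sorted first:  aghmn
Sorted second: dehkp
Differ at position 0: 'a' vs 'd' => not anagrams

0


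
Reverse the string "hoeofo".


Input: hoeofo
Reading characters right to left:
  Position 5: 'o'
  Position 4: 'f'
  Position 3: 'o'
  Position 2: 'e'
  Position 1: 'o'
  Position 0: 'h'
Reversed: ofoeoh

ofoeoh


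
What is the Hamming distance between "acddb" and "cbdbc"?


Comparing "acddb" and "cbdbc" position by position:
  Position 0: 'a' vs 'c' => differ
  Position 1: 'c' vs 'b' => differ
  Position 2: 'd' vs 'd' => same
  Position 3: 'd' vs 'b' => differ
  Position 4: 'b' vs 'c' => differ
Total differences (Hamming distance): 4

4


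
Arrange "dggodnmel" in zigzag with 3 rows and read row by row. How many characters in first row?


Zigzag "dggodnmel" into 3 rows:
Placing characters:
  'd' => row 0
  'g' => row 1
  'g' => row 2
  'o' => row 1
  'd' => row 0
  'n' => row 1
  'm' => row 2
  'e' => row 1
  'l' => row 0
Rows:
  Row 0: "ddl"
  Row 1: "gone"
  Row 2: "gm"
First row length: 3

3


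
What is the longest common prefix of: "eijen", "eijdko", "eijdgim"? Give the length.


Words: eijen, eijdko, eijdgim
  Position 0: all 'e' => match
  Position 1: all 'i' => match
  Position 2: all 'j' => match
  Position 3: ('e', 'd', 'd') => mismatch, stop
LCP = "eij" (length 3)

3


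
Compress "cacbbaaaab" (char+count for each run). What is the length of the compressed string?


Input: cacbbaaaab
Runs:
  'c' x 1 => "c1"
  'a' x 1 => "a1"
  'c' x 1 => "c1"
  'b' x 2 => "b2"
  'a' x 4 => "a4"
  'b' x 1 => "b1"
Compressed: "c1a1c1b2a4b1"
Compressed length: 12

12


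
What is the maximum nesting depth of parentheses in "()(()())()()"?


Input: "()(()())()()"
Tracking depth:
  Position 0 '(': depth becomes 1
  Position 1 ')': depth becomes 0
  Position 2 '(': depth becomes 1
  Position 3 '(': depth becomes 2
  Position 4 ')': depth becomes 1
  Position 5 '(': depth becomes 2
  Position 6 ')': depth becomes 1
  Position 7 ')': depth becomes 0
  Position 8 '(': depth becomes 1
  Position 9 ')': depth becomes 0
  Position 10 '(': depth becomes 1
  Position 11 ')': depth becomes 0
Maximum depth reached: 2

2


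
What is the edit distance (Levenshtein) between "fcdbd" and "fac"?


Computing edit distance: "fcdbd" -> "fac"
DP table:
           f    a    c
      0    1    2    3
  f   1    0    1    2
  c   2    1    1    1
  d   3    2    2    2
  b   4    3    3    3
  d   5    4    4    4
Edit distance = dp[5][3] = 4

4


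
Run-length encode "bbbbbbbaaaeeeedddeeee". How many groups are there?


Input: bbbbbbbaaaeeeedddeeee
Scanning for consecutive runs:
  Group 1: 'b' x 7 (positions 0-6)
  Group 2: 'a' x 3 (positions 7-9)
  Group 3: 'e' x 4 (positions 10-13)
  Group 4: 'd' x 3 (positions 14-16)
  Group 5: 'e' x 4 (positions 17-20)
Total groups: 5

5


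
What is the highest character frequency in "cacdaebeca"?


Input: cacdaebeca
Character counts:
  'a': 3
  'b': 1
  'c': 3
  'd': 1
  'e': 2
Maximum frequency: 3

3


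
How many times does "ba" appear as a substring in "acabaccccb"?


Searching for "ba" in "acabaccccb"
Scanning each position:
  Position 0: "ac" => no
  Position 1: "ca" => no
  Position 2: "ab" => no
  Position 3: "ba" => MATCH
  Position 4: "ac" => no
  Position 5: "cc" => no
  Position 6: "cc" => no
  Position 7: "cc" => no
  Position 8: "cb" => no
Total occurrences: 1

1


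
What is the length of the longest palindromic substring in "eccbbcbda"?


Input: "eccbbcbda"
Checking substrings for palindromes:
  [2:6] "cbbc" (len 4) => palindrome
  [4:7] "bcb" (len 3) => palindrome
  [1:3] "cc" (len 2) => palindrome
  [3:5] "bb" (len 2) => palindrome
Longest palindromic substring: "cbbc" with length 4

4


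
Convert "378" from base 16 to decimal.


Input: "378" in base 16
Positional expansion:
  Digit '3' (value 3) x 16^2 = 768
  Digit '7' (value 7) x 16^1 = 112
  Digit '8' (value 8) x 16^0 = 8
Sum = 888

888


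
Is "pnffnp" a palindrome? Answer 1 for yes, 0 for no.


Input: pnffnp
Reversed: pnffnp
  Compare pos 0 ('p') with pos 5 ('p'): match
  Compare pos 1 ('n') with pos 4 ('n'): match
  Compare pos 2 ('f') with pos 3 ('f'): match
Result: palindrome

1


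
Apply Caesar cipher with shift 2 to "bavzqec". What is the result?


Caesar cipher: shift "bavzqec" by 2
  'b' (pos 1) + 2 = pos 3 = 'd'
  'a' (pos 0) + 2 = pos 2 = 'c'
  'v' (pos 21) + 2 = pos 23 = 'x'
  'z' (pos 25) + 2 = pos 1 = 'b'
  'q' (pos 16) + 2 = pos 18 = 's'
  'e' (pos 4) + 2 = pos 6 = 'g'
  'c' (pos 2) + 2 = pos 4 = 'e'
Result: dcxbsge

dcxbsge


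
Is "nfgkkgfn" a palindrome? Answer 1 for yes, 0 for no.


Input: nfgkkgfn
Reversed: nfgkkgfn
  Compare pos 0 ('n') with pos 7 ('n'): match
  Compare pos 1 ('f') with pos 6 ('f'): match
  Compare pos 2 ('g') with pos 5 ('g'): match
  Compare pos 3 ('k') with pos 4 ('k'): match
Result: palindrome

1


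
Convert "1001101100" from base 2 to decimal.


Input: "1001101100" in base 2
Positional expansion:
  Digit '1' (value 1) x 2^9 = 512
  Digit '0' (value 0) x 2^8 = 0
  Digit '0' (value 0) x 2^7 = 0
  Digit '1' (value 1) x 2^6 = 64
  Digit '1' (value 1) x 2^5 = 32
  Digit '0' (value 0) x 2^4 = 0
  Digit '1' (value 1) x 2^3 = 8
  Digit '1' (value 1) x 2^2 = 4
  Digit '0' (value 0) x 2^1 = 0
  Digit '0' (value 0) x 2^0 = 0
Sum = 620

620


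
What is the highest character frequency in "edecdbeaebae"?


Input: edecdbeaebae
Character counts:
  'a': 2
  'b': 2
  'c': 1
  'd': 2
  'e': 5
Maximum frequency: 5

5


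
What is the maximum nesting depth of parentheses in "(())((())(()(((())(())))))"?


Input: "(())((())(()(((())(())))))"
Tracking depth:
  Position 0 '(': depth becomes 1
  Position 1 '(': depth becomes 2
  Position 2 ')': depth becomes 1
  Position 3 ')': depth becomes 0
  Position 4 '(': depth becomes 1
  Position 5 '(': depth becomes 2
  Position 6 '(': depth becomes 3
  Position 7 ')': depth becomes 2
  Position 8 ')': depth becomes 1
  Position 9 '(': depth becomes 2
  Position 10 '(': depth becomes 3
  Position 11 ')': depth becomes 2
  Position 12 '(': depth becomes 3
  Position 13 '(': depth becomes 4
  Position 14 '(': depth becomes 5
  Position 15 '(': depth becomes 6
  Position 16 ')': depth becomes 5
  Position 17 ')': depth becomes 4
  Position 18 '(': depth becomes 5
  Position 19 '(': depth becomes 6
  Position 20 ')': depth becomes 5
  Position 21 ')': depth becomes 4
  Position 22 ')': depth becomes 3
  Position 23 ')': depth becomes 2
  Position 24 ')': depth becomes 1
  Position 25 ')': depth becomes 0
Maximum depth reached: 6

6


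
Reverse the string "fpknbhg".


Input: fpknbhg
Reading characters right to left:
  Position 6: 'g'
  Position 5: 'h'
  Position 4: 'b'
  Position 3: 'n'
  Position 2: 'k'
  Position 1: 'p'
  Position 0: 'f'
Reversed: ghbnkpf

ghbnkpf


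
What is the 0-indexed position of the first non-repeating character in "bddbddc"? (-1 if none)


Input: bddbddc
Character frequencies:
  'b': 2
  'c': 1
  'd': 4
Scanning left to right for freq == 1:
  Position 0 ('b'): freq=2, skip
  Position 1 ('d'): freq=4, skip
  Position 2 ('d'): freq=4, skip
  Position 3 ('b'): freq=2, skip
  Position 4 ('d'): freq=4, skip
  Position 5 ('d'): freq=4, skip
  Position 6 ('c'): unique! => answer = 6

6


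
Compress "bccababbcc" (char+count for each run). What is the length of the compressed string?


Input: bccababbcc
Runs:
  'b' x 1 => "b1"
  'c' x 2 => "c2"
  'a' x 1 => "a1"
  'b' x 1 => "b1"
  'a' x 1 => "a1"
  'b' x 2 => "b2"
  'c' x 2 => "c2"
Compressed: "b1c2a1b1a1b2c2"
Compressed length: 14

14


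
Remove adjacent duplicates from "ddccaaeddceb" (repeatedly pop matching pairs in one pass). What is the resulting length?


Input: ddccaaeddceb
Stack-based adjacent duplicate removal:
  Read 'd': push. Stack: d
  Read 'd': matches stack top 'd' => pop. Stack: (empty)
  Read 'c': push. Stack: c
  Read 'c': matches stack top 'c' => pop. Stack: (empty)
  Read 'a': push. Stack: a
  Read 'a': matches stack top 'a' => pop. Stack: (empty)
  Read 'e': push. Stack: e
  Read 'd': push. Stack: ed
  Read 'd': matches stack top 'd' => pop. Stack: e
  Read 'c': push. Stack: ec
  Read 'e': push. Stack: ece
  Read 'b': push. Stack: eceb
Final stack: "eceb" (length 4)

4


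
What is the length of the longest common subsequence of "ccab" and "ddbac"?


LCS of "ccab" and "ddbac"
DP table:
           d    d    b    a    c
      0    0    0    0    0    0
  c   0    0    0    0    0    1
  c   0    0    0    0    0    1
  a   0    0    0    0    1    1
  b   0    0    0    1    1    1
LCS length = dp[4][5] = 1

1


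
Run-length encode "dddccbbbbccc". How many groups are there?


Input: dddccbbbbccc
Scanning for consecutive runs:
  Group 1: 'd' x 3 (positions 0-2)
  Group 2: 'c' x 2 (positions 3-4)
  Group 3: 'b' x 4 (positions 5-8)
  Group 4: 'c' x 3 (positions 9-11)
Total groups: 4

4


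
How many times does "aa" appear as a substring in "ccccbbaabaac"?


Searching for "aa" in "ccccbbaabaac"
Scanning each position:
  Position 0: "cc" => no
  Position 1: "cc" => no
  Position 2: "cc" => no
  Position 3: "cb" => no
  Position 4: "bb" => no
  Position 5: "ba" => no
  Position 6: "aa" => MATCH
  Position 7: "ab" => no
  Position 8: "ba" => no
  Position 9: "aa" => MATCH
  Position 10: "ac" => no
Total occurrences: 2

2


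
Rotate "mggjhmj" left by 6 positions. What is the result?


Input: "mggjhmj", rotate left by 6
First 6 characters: "mggjhm"
Remaining characters: "j"
Concatenate remaining + first: "j" + "mggjhm" = "jmggjhm"

jmggjhm


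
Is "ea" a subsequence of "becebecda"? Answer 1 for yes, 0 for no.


Check if "ea" is a subsequence of "becebecda"
Greedy scan:
  Position 0 ('b'): no match needed
  Position 1 ('e'): matches sub[0] = 'e'
  Position 2 ('c'): no match needed
  Position 3 ('e'): no match needed
  Position 4 ('b'): no match needed
  Position 5 ('e'): no match needed
  Position 6 ('c'): no match needed
  Position 7 ('d'): no match needed
  Position 8 ('a'): matches sub[1] = 'a'
All 2 characters matched => is a subsequence

1


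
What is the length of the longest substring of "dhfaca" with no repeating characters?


Input: "dhfaca"
Sliding window (track last position of each char):
  Position 0 ('d'): window [0,0] length 1 -- new best
  Position 1 ('h'): window [0,1] length 2 -- new best
  Position 2 ('f'): window [0,2] length 3 -- new best
  Position 3 ('a'): window [0,3] length 4 -- new best
  Position 4 ('c'): window [0,4] length 5 -- new best
  Position 5 ('a'): repeat (last at 3), move window start to 4
  Position 5 ('a'): window [4,5] length 2
Longest substring with no repeats: "dhfac" with length 5

5


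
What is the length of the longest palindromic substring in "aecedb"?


Input: "aecedb"
Checking substrings for palindromes:
  [1:4] "ece" (len 3) => palindrome
Longest palindromic substring: "ece" with length 3

3


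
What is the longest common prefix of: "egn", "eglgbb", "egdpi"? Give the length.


Words: egn, eglgbb, egdpi
  Position 0: all 'e' => match
  Position 1: all 'g' => match
  Position 2: ('n', 'l', 'd') => mismatch, stop
LCP = "eg" (length 2)

2


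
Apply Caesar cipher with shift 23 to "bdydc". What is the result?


Caesar cipher: shift "bdydc" by 23
  'b' (pos 1) + 23 = pos 24 = 'y'
  'd' (pos 3) + 23 = pos 0 = 'a'
  'y' (pos 24) + 23 = pos 21 = 'v'
  'd' (pos 3) + 23 = pos 0 = 'a'
  'c' (pos 2) + 23 = pos 25 = 'z'
Result: yavaz

yavaz


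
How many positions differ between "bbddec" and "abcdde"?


Comparing "bbddec" and "abcdde" position by position:
  Position 0: 'b' vs 'a' => DIFFER
  Position 1: 'b' vs 'b' => same
  Position 2: 'd' vs 'c' => DIFFER
  Position 3: 'd' vs 'd' => same
  Position 4: 'e' vs 'd' => DIFFER
  Position 5: 'c' vs 'e' => DIFFER
Positions that differ: 4

4


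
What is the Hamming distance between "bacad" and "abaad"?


Comparing "bacad" and "abaad" position by position:
  Position 0: 'b' vs 'a' => differ
  Position 1: 'a' vs 'b' => differ
  Position 2: 'c' vs 'a' => differ
  Position 3: 'a' vs 'a' => same
  Position 4: 'd' vs 'd' => same
Total differences (Hamming distance): 3

3


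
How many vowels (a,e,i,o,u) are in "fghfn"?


Input: fghfn
Checking each character:
  'f' at position 0: consonant
  'g' at position 1: consonant
  'h' at position 2: consonant
  'f' at position 3: consonant
  'n' at position 4: consonant
Total vowels: 0

0


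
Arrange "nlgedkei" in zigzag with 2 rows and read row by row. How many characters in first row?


Zigzag "nlgedkei" into 2 rows:
Placing characters:
  'n' => row 0
  'l' => row 1
  'g' => row 0
  'e' => row 1
  'd' => row 0
  'k' => row 1
  'e' => row 0
  'i' => row 1
Rows:
  Row 0: "ngde"
  Row 1: "leki"
First row length: 4

4


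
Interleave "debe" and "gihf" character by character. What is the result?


Interleaving "debe" and "gihf":
  Position 0: 'd' from first, 'g' from second => "dg"
  Position 1: 'e' from first, 'i' from second => "ei"
  Position 2: 'b' from first, 'h' from second => "bh"
  Position 3: 'e' from first, 'f' from second => "ef"
Result: dgeibhef

dgeibhef


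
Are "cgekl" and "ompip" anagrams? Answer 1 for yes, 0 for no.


Strings: "cgekl", "ompip"
Sorted first:  cegkl
Sorted second: imopp
Differ at position 0: 'c' vs 'i' => not anagrams

0


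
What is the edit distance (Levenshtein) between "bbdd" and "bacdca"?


Computing edit distance: "bbdd" -> "bacdca"
DP table:
           b    a    c    d    c    a
      0    1    2    3    4    5    6
  b   1    0    1    2    3    4    5
  b   2    1    1    2    3    4    5
  d   3    2    2    2    2    3    4
  d   4    3    3    3    2    3    4
Edit distance = dp[4][6] = 4

4


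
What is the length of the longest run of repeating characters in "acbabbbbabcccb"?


Input: "acbabbbbabcccb"
Scanning for longest run:
  Position 1 ('c'): new char, reset run to 1
  Position 2 ('b'): new char, reset run to 1
  Position 3 ('a'): new char, reset run to 1
  Position 4 ('b'): new char, reset run to 1
  Position 5 ('b'): continues run of 'b', length=2
  Position 6 ('b'): continues run of 'b', length=3
  Position 7 ('b'): continues run of 'b', length=4
  Position 8 ('a'): new char, reset run to 1
  Position 9 ('b'): new char, reset run to 1
  Position 10 ('c'): new char, reset run to 1
  Position 11 ('c'): continues run of 'c', length=2
  Position 12 ('c'): continues run of 'c', length=3
  Position 13 ('b'): new char, reset run to 1
Longest run: 'b' with length 4

4


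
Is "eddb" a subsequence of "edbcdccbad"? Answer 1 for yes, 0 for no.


Check if "eddb" is a subsequence of "edbcdccbad"
Greedy scan:
  Position 0 ('e'): matches sub[0] = 'e'
  Position 1 ('d'): matches sub[1] = 'd'
  Position 2 ('b'): no match needed
  Position 3 ('c'): no match needed
  Position 4 ('d'): matches sub[2] = 'd'
  Position 5 ('c'): no match needed
  Position 6 ('c'): no match needed
  Position 7 ('b'): matches sub[3] = 'b'
  Position 8 ('a'): no match needed
  Position 9 ('d'): no match needed
All 4 characters matched => is a subsequence

1


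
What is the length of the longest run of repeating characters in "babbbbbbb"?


Input: "babbbbbbb"
Scanning for longest run:
  Position 1 ('a'): new char, reset run to 1
  Position 2 ('b'): new char, reset run to 1
  Position 3 ('b'): continues run of 'b', length=2
  Position 4 ('b'): continues run of 'b', length=3
  Position 5 ('b'): continues run of 'b', length=4
  Position 6 ('b'): continues run of 'b', length=5
  Position 7 ('b'): continues run of 'b', length=6
  Position 8 ('b'): continues run of 'b', length=7
Longest run: 'b' with length 7

7


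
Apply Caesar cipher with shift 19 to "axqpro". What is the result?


Caesar cipher: shift "axqpro" by 19
  'a' (pos 0) + 19 = pos 19 = 't'
  'x' (pos 23) + 19 = pos 16 = 'q'
  'q' (pos 16) + 19 = pos 9 = 'j'
  'p' (pos 15) + 19 = pos 8 = 'i'
  'r' (pos 17) + 19 = pos 10 = 'k'
  'o' (pos 14) + 19 = pos 7 = 'h'
Result: tqjikh

tqjikh


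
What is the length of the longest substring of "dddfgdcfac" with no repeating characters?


Input: "dddfgdcfac"
Sliding window (track last position of each char):
  Position 0 ('d'): window [0,0] length 1 -- new best
  Position 1 ('d'): repeat (last at 0), move window start to 1
  Position 1 ('d'): window [1,1] length 1
  Position 2 ('d'): repeat (last at 1), move window start to 2
  Position 2 ('d'): window [2,2] length 1
  Position 3 ('f'): window [2,3] length 2 -- new best
  Position 4 ('g'): window [2,4] length 3 -- new best
  Position 5 ('d'): repeat (last at 2), move window start to 3
  Position 5 ('d'): window [3,5] length 3
  Position 6 ('c'): window [3,6] length 4 -- new best
  Position 7 ('f'): repeat (last at 3), move window start to 4
  Position 7 ('f'): window [4,7] length 4
  Position 8 ('a'): window [4,8] length 5 -- new best
  Position 9 ('c'): repeat (last at 6), move window start to 7
  Position 9 ('c'): window [7,9] length 3
Longest substring with no repeats: "gdcfa" with length 5

5


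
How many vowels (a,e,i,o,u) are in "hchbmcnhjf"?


Input: hchbmcnhjf
Checking each character:
  'h' at position 0: consonant
  'c' at position 1: consonant
  'h' at position 2: consonant
  'b' at position 3: consonant
  'm' at position 4: consonant
  'c' at position 5: consonant
  'n' at position 6: consonant
  'h' at position 7: consonant
  'j' at position 8: consonant
  'f' at position 9: consonant
Total vowels: 0

0


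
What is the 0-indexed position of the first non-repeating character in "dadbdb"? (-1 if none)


Input: dadbdb
Character frequencies:
  'a': 1
  'b': 2
  'd': 3
Scanning left to right for freq == 1:
  Position 0 ('d'): freq=3, skip
  Position 1 ('a'): unique! => answer = 1

1


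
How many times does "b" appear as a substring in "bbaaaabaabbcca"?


Searching for "b" in "bbaaaabaabbcca"
Scanning each position:
  Position 0: "b" => MATCH
  Position 1: "b" => MATCH
  Position 2: "a" => no
  Position 3: "a" => no
  Position 4: "a" => no
  Position 5: "a" => no
  Position 6: "b" => MATCH
  Position 7: "a" => no
  Position 8: "a" => no
  Position 9: "b" => MATCH
  Position 10: "b" => MATCH
  Position 11: "c" => no
  Position 12: "c" => no
  Position 13: "a" => no
Total occurrences: 5

5


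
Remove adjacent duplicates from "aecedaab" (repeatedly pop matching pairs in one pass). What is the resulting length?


Input: aecedaab
Stack-based adjacent duplicate removal:
  Read 'a': push. Stack: a
  Read 'e': push. Stack: ae
  Read 'c': push. Stack: aec
  Read 'e': push. Stack: aece
  Read 'd': push. Stack: aeced
  Read 'a': push. Stack: aeceda
  Read 'a': matches stack top 'a' => pop. Stack: aeced
  Read 'b': push. Stack: aecedb
Final stack: "aecedb" (length 6)

6


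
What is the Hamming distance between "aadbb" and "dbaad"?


Comparing "aadbb" and "dbaad" position by position:
  Position 0: 'a' vs 'd' => differ
  Position 1: 'a' vs 'b' => differ
  Position 2: 'd' vs 'a' => differ
  Position 3: 'b' vs 'a' => differ
  Position 4: 'b' vs 'd' => differ
Total differences (Hamming distance): 5

5


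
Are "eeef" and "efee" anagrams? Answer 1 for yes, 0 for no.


Strings: "eeef", "efee"
Sorted first:  eeef
Sorted second: eeef
Sorted forms match => anagrams

1


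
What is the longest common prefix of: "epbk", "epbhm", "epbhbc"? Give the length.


Words: epbk, epbhm, epbhbc
  Position 0: all 'e' => match
  Position 1: all 'p' => match
  Position 2: all 'b' => match
  Position 3: ('k', 'h', 'h') => mismatch, stop
LCP = "epb" (length 3)

3


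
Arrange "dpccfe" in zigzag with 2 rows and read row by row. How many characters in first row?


Zigzag "dpccfe" into 2 rows:
Placing characters:
  'd' => row 0
  'p' => row 1
  'c' => row 0
  'c' => row 1
  'f' => row 0
  'e' => row 1
Rows:
  Row 0: "dcf"
  Row 1: "pce"
First row length: 3

3


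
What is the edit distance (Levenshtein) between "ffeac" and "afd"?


Computing edit distance: "ffeac" -> "afd"
DP table:
           a    f    d
      0    1    2    3
  f   1    1    1    2
  f   2    2    1    2
  e   3    3    2    2
  a   4    3    3    3
  c   5    4    4    4
Edit distance = dp[5][3] = 4

4


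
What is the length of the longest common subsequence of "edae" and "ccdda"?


LCS of "edae" and "ccdda"
DP table:
           c    c    d    d    a
      0    0    0    0    0    0
  e   0    0    0    0    0    0
  d   0    0    0    1    1    1
  a   0    0    0    1    1    2
  e   0    0    0    1    1    2
LCS length = dp[4][5] = 2

2


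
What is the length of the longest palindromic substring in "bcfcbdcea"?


Input: "bcfcbdcea"
Checking substrings for palindromes:
  [0:5] "bcfcb" (len 5) => palindrome
  [1:4] "cfc" (len 3) => palindrome
Longest palindromic substring: "bcfcb" with length 5

5


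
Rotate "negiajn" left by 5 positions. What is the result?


Input: "negiajn", rotate left by 5
First 5 characters: "negia"
Remaining characters: "jn"
Concatenate remaining + first: "jn" + "negia" = "jnnegia"

jnnegia


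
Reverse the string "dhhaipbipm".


Input: dhhaipbipm
Reading characters right to left:
  Position 9: 'm'
  Position 8: 'p'
  Position 7: 'i'
  Position 6: 'b'
  Position 5: 'p'
  Position 4: 'i'
  Position 3: 'a'
  Position 2: 'h'
  Position 1: 'h'
  Position 0: 'd'
Reversed: mpibpiahhd

mpibpiahhd


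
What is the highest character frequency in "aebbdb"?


Input: aebbdb
Character counts:
  'a': 1
  'b': 3
  'd': 1
  'e': 1
Maximum frequency: 3

3


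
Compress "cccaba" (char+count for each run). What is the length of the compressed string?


Input: cccaba
Runs:
  'c' x 3 => "c3"
  'a' x 1 => "a1"
  'b' x 1 => "b1"
  'a' x 1 => "a1"
Compressed: "c3a1b1a1"
Compressed length: 8

8


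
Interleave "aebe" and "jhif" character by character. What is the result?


Interleaving "aebe" and "jhif":
  Position 0: 'a' from first, 'j' from second => "aj"
  Position 1: 'e' from first, 'h' from second => "eh"
  Position 2: 'b' from first, 'i' from second => "bi"
  Position 3: 'e' from first, 'f' from second => "ef"
Result: ajehbief

ajehbief


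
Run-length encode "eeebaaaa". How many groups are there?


Input: eeebaaaa
Scanning for consecutive runs:
  Group 1: 'e' x 3 (positions 0-2)
  Group 2: 'b' x 1 (positions 3-3)
  Group 3: 'a' x 4 (positions 4-7)
Total groups: 3

3


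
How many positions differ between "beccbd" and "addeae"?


Comparing "beccbd" and "addeae" position by position:
  Position 0: 'b' vs 'a' => DIFFER
  Position 1: 'e' vs 'd' => DIFFER
  Position 2: 'c' vs 'd' => DIFFER
  Position 3: 'c' vs 'e' => DIFFER
  Position 4: 'b' vs 'a' => DIFFER
  Position 5: 'd' vs 'e' => DIFFER
Positions that differ: 6

6


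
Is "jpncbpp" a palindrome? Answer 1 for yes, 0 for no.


Input: jpncbpp
Reversed: ppbcnpj
  Compare pos 0 ('j') with pos 6 ('p'): MISMATCH
  Compare pos 1 ('p') with pos 5 ('p'): match
  Compare pos 2 ('n') with pos 4 ('b'): MISMATCH
Result: not a palindrome

0


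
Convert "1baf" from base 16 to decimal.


Input: "1baf" in base 16
Positional expansion:
  Digit '1' (value 1) x 16^3 = 4096
  Digit 'b' (value 11) x 16^2 = 2816
  Digit 'a' (value 10) x 16^1 = 160
  Digit 'f' (value 15) x 16^0 = 15
Sum = 7087

7087


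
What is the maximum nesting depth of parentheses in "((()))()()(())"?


Input: "((()))()()(())"
Tracking depth:
  Position 0 '(': depth becomes 1
  Position 1 '(': depth becomes 2
  Position 2 '(': depth becomes 3
  Position 3 ')': depth becomes 2
  Position 4 ')': depth becomes 1
  Position 5 ')': depth becomes 0
  Position 6 '(': depth becomes 1
  Position 7 ')': depth becomes 0
  Position 8 '(': depth becomes 1
  Position 9 ')': depth becomes 0
  Position 10 '(': depth becomes 1
  Position 11 '(': depth becomes 2
  Position 12 ')': depth becomes 1
  Position 13 ')': depth becomes 0
Maximum depth reached: 3

3


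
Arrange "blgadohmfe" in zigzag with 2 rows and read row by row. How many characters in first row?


Zigzag "blgadohmfe" into 2 rows:
Placing characters:
  'b' => row 0
  'l' => row 1
  'g' => row 0
  'a' => row 1
  'd' => row 0
  'o' => row 1
  'h' => row 0
  'm' => row 1
  'f' => row 0
  'e' => row 1
Rows:
  Row 0: "bgdhf"
  Row 1: "laome"
First row length: 5

5


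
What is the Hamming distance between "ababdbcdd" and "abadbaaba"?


Comparing "ababdbcdd" and "abadbaaba" position by position:
  Position 0: 'a' vs 'a' => same
  Position 1: 'b' vs 'b' => same
  Position 2: 'a' vs 'a' => same
  Position 3: 'b' vs 'd' => differ
  Position 4: 'd' vs 'b' => differ
  Position 5: 'b' vs 'a' => differ
  Position 6: 'c' vs 'a' => differ
  Position 7: 'd' vs 'b' => differ
  Position 8: 'd' vs 'a' => differ
Total differences (Hamming distance): 6

6


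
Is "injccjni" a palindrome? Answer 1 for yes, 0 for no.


Input: injccjni
Reversed: injccjni
  Compare pos 0 ('i') with pos 7 ('i'): match
  Compare pos 1 ('n') with pos 6 ('n'): match
  Compare pos 2 ('j') with pos 5 ('j'): match
  Compare pos 3 ('c') with pos 4 ('c'): match
Result: palindrome

1


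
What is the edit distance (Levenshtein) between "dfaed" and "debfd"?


Computing edit distance: "dfaed" -> "debfd"
DP table:
           d    e    b    f    d
      0    1    2    3    4    5
  d   1    0    1    2    3    4
  f   2    1    1    2    2    3
  a   3    2    2    2    3    3
  e   4    3    2    3    3    4
  d   5    4    3    3    4    3
Edit distance = dp[5][5] = 3

3


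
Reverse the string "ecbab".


Input: ecbab
Reading characters right to left:
  Position 4: 'b'
  Position 3: 'a'
  Position 2: 'b'
  Position 1: 'c'
  Position 0: 'e'
Reversed: babce

babce


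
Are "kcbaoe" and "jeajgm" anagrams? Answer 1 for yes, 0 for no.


Strings: "kcbaoe", "jeajgm"
Sorted first:  abceko
Sorted second: aegjjm
Differ at position 1: 'b' vs 'e' => not anagrams

0


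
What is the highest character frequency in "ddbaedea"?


Input: ddbaedea
Character counts:
  'a': 2
  'b': 1
  'd': 3
  'e': 2
Maximum frequency: 3

3


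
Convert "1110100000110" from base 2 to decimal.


Input: "1110100000110" in base 2
Positional expansion:
  Digit '1' (value 1) x 2^12 = 4096
  Digit '1' (value 1) x 2^11 = 2048
  Digit '1' (value 1) x 2^10 = 1024
  Digit '0' (value 0) x 2^9 = 0
  Digit '1' (value 1) x 2^8 = 256
  Digit '0' (value 0) x 2^7 = 0
  Digit '0' (value 0) x 2^6 = 0
  Digit '0' (value 0) x 2^5 = 0
  Digit '0' (value 0) x 2^4 = 0
  Digit '0' (value 0) x 2^3 = 0
  Digit '1' (value 1) x 2^2 = 4
  Digit '1' (value 1) x 2^1 = 2
  Digit '0' (value 0) x 2^0 = 0
Sum = 7430

7430


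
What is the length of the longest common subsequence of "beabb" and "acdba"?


LCS of "beabb" and "acdba"
DP table:
           a    c    d    b    a
      0    0    0    0    0    0
  b   0    0    0    0    1    1
  e   0    0    0    0    1    1
  a   0    1    1    1    1    2
  b   0    1    1    1    2    2
  b   0    1    1    1    2    2
LCS length = dp[5][5] = 2

2


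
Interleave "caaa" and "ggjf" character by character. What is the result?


Interleaving "caaa" and "ggjf":
  Position 0: 'c' from first, 'g' from second => "cg"
  Position 1: 'a' from first, 'g' from second => "ag"
  Position 2: 'a' from first, 'j' from second => "aj"
  Position 3: 'a' from first, 'f' from second => "af"
Result: cgagajaf

cgagajaf


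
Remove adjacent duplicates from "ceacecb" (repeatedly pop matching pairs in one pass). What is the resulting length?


Input: ceacecb
Stack-based adjacent duplicate removal:
  Read 'c': push. Stack: c
  Read 'e': push. Stack: ce
  Read 'a': push. Stack: cea
  Read 'c': push. Stack: ceac
  Read 'e': push. Stack: ceace
  Read 'c': push. Stack: ceacec
  Read 'b': push. Stack: ceacecb
Final stack: "ceacecb" (length 7)

7


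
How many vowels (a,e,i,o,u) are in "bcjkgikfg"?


Input: bcjkgikfg
Checking each character:
  'b' at position 0: consonant
  'c' at position 1: consonant
  'j' at position 2: consonant
  'k' at position 3: consonant
  'g' at position 4: consonant
  'i' at position 5: vowel (running total: 1)
  'k' at position 6: consonant
  'f' at position 7: consonant
  'g' at position 8: consonant
Total vowels: 1

1


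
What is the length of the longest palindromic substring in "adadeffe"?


Input: "adadeffe"
Checking substrings for palindromes:
  [4:8] "effe" (len 4) => palindrome
  [0:3] "ada" (len 3) => palindrome
  [1:4] "dad" (len 3) => palindrome
  [5:7] "ff" (len 2) => palindrome
Longest palindromic substring: "effe" with length 4

4


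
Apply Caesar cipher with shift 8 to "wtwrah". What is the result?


Caesar cipher: shift "wtwrah" by 8
  'w' (pos 22) + 8 = pos 4 = 'e'
  't' (pos 19) + 8 = pos 1 = 'b'
  'w' (pos 22) + 8 = pos 4 = 'e'
  'r' (pos 17) + 8 = pos 25 = 'z'
  'a' (pos 0) + 8 = pos 8 = 'i'
  'h' (pos 7) + 8 = pos 15 = 'p'
Result: ebezip

ebezip


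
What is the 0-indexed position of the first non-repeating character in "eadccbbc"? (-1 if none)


Input: eadccbbc
Character frequencies:
  'a': 1
  'b': 2
  'c': 3
  'd': 1
  'e': 1
Scanning left to right for freq == 1:
  Position 0 ('e'): unique! => answer = 0

0


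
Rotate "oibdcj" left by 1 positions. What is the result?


Input: "oibdcj", rotate left by 1
First 1 characters: "o"
Remaining characters: "ibdcj"
Concatenate remaining + first: "ibdcj" + "o" = "ibdcjo"

ibdcjo


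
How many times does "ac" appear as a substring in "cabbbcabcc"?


Searching for "ac" in "cabbbcabcc"
Scanning each position:
  Position 0: "ca" => no
  Position 1: "ab" => no
  Position 2: "bb" => no
  Position 3: "bb" => no
  Position 4: "bc" => no
  Position 5: "ca" => no
  Position 6: "ab" => no
  Position 7: "bc" => no
  Position 8: "cc" => no
Total occurrences: 0

0


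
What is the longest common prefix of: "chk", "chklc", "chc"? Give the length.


Words: chk, chklc, chc
  Position 0: all 'c' => match
  Position 1: all 'h' => match
  Position 2: ('k', 'k', 'c') => mismatch, stop
LCP = "ch" (length 2)

2


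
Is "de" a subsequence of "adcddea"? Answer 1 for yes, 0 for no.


Check if "de" is a subsequence of "adcddea"
Greedy scan:
  Position 0 ('a'): no match needed
  Position 1 ('d'): matches sub[0] = 'd'
  Position 2 ('c'): no match needed
  Position 3 ('d'): no match needed
  Position 4 ('d'): no match needed
  Position 5 ('e'): matches sub[1] = 'e'
  Position 6 ('a'): no match needed
All 2 characters matched => is a subsequence

1


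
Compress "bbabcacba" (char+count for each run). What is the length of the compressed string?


Input: bbabcacba
Runs:
  'b' x 2 => "b2"
  'a' x 1 => "a1"
  'b' x 1 => "b1"
  'c' x 1 => "c1"
  'a' x 1 => "a1"
  'c' x 1 => "c1"
  'b' x 1 => "b1"
  'a' x 1 => "a1"
Compressed: "b2a1b1c1a1c1b1a1"
Compressed length: 16

16


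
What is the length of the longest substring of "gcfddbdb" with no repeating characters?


Input: "gcfddbdb"
Sliding window (track last position of each char):
  Position 0 ('g'): window [0,0] length 1 -- new best
  Position 1 ('c'): window [0,1] length 2 -- new best
  Position 2 ('f'): window [0,2] length 3 -- new best
  Position 3 ('d'): window [0,3] length 4 -- new best
  Position 4 ('d'): repeat (last at 3), move window start to 4
  Position 4 ('d'): window [4,4] length 1
  Position 5 ('b'): window [4,5] length 2
  Position 6 ('d'): repeat (last at 4), move window start to 5
  Position 6 ('d'): window [5,6] length 2
  Position 7 ('b'): repeat (last at 5), move window start to 6
  Position 7 ('b'): window [6,7] length 2
Longest substring with no repeats: "gcfd" with length 4

4


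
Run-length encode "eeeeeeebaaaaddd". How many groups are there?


Input: eeeeeeebaaaaddd
Scanning for consecutive runs:
  Group 1: 'e' x 7 (positions 0-6)
  Group 2: 'b' x 1 (positions 7-7)
  Group 3: 'a' x 4 (positions 8-11)
  Group 4: 'd' x 3 (positions 12-14)
Total groups: 4

4


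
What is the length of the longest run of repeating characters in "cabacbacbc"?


Input: "cabacbacbc"
Scanning for longest run:
  Position 1 ('a'): new char, reset run to 1
  Position 2 ('b'): new char, reset run to 1
  Position 3 ('a'): new char, reset run to 1
  Position 4 ('c'): new char, reset run to 1
  Position 5 ('b'): new char, reset run to 1
  Position 6 ('a'): new char, reset run to 1
  Position 7 ('c'): new char, reset run to 1
  Position 8 ('b'): new char, reset run to 1
  Position 9 ('c'): new char, reset run to 1
Longest run: 'c' with length 1

1


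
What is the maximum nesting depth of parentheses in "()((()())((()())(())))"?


Input: "()((()())((()())(())))"
Tracking depth:
  Position 0 '(': depth becomes 1
  Position 1 ')': depth becomes 0
  Position 2 '(': depth becomes 1
  Position 3 '(': depth becomes 2
  Position 4 '(': depth becomes 3
  Position 5 ')': depth becomes 2
  Position 6 '(': depth becomes 3
  Position 7 ')': depth becomes 2
  Position 8 ')': depth becomes 1
  Position 9 '(': depth becomes 2
  Position 10 '(': depth becomes 3
  Position 11 '(': depth becomes 4
  Position 12 ')': depth becomes 3
  Position 13 '(': depth becomes 4
  Position 14 ')': depth becomes 3
  Position 15 ')': depth becomes 2
  Position 16 '(': depth becomes 3
  Position 17 '(': depth becomes 4
  Position 18 ')': depth becomes 3
  Position 19 ')': depth becomes 2
  Position 20 ')': depth becomes 1
  Position 21 ')': depth becomes 0
Maximum depth reached: 4

4


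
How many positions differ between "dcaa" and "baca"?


Comparing "dcaa" and "baca" position by position:
  Position 0: 'd' vs 'b' => DIFFER
  Position 1: 'c' vs 'a' => DIFFER
  Position 2: 'a' vs 'c' => DIFFER
  Position 3: 'a' vs 'a' => same
Positions that differ: 3

3
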